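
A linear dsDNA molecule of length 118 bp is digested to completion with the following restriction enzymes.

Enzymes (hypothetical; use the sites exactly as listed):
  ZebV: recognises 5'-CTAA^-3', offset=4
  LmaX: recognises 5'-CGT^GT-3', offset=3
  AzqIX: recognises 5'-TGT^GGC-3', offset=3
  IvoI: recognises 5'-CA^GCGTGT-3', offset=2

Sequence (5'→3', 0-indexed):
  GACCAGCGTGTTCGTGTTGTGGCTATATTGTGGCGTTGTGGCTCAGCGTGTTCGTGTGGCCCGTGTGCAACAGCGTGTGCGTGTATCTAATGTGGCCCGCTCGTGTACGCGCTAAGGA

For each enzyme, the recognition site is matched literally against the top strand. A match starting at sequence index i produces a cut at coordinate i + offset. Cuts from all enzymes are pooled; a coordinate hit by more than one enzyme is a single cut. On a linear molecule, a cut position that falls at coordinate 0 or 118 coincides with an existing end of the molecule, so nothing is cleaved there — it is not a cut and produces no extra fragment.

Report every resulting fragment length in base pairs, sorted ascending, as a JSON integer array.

[2,3,3,4,4,4,5,5,6,6,6,6,7,8,8,8,11,11,11]

Per-enzyme occurrences:
  ZebV (CTAA, off=4): starts [86, 111] → cuts [90, 115]
  LmaX (CGTGT, off=3): starts [6, 12, 46, 52, 61, 73, 79, 101] → cuts [9, 15, 49, 55, 64, 76, 82, 104]
  AzqIX (TGTGGC, off=3): starts [17, 28, 36, 54, 90] → cuts [20, 31, 39, 57, 93]
  IvoI (CAGCGTGT, off=2): starts [3, 43, 70] → cuts [5, 45, 72]

Pooled cuts: [5, 9, 15, 20, 31, 39, 45, 49, 55, 57, 64, 72, 76, 82, 90, 93, 104, 115]

Fragments:
  [0,5): 5 bp
  [5,9): 4 bp
  [9,15): 6 bp
  [15,20): 5 bp
  [20,31): 11 bp
  [31,39): 8 bp
  [39,45): 6 bp
  [45,49): 4 bp
  [49,55): 6 bp
  [55,57): 2 bp
  [57,64): 7 bp
  [64,72): 8 bp
  [72,76): 4 bp
  [76,82): 6 bp
  [82,90): 8 bp
  [90,93): 3 bp
  [93,104): 11 bp
  [104,115): 11 bp
  [115,118): 3 bp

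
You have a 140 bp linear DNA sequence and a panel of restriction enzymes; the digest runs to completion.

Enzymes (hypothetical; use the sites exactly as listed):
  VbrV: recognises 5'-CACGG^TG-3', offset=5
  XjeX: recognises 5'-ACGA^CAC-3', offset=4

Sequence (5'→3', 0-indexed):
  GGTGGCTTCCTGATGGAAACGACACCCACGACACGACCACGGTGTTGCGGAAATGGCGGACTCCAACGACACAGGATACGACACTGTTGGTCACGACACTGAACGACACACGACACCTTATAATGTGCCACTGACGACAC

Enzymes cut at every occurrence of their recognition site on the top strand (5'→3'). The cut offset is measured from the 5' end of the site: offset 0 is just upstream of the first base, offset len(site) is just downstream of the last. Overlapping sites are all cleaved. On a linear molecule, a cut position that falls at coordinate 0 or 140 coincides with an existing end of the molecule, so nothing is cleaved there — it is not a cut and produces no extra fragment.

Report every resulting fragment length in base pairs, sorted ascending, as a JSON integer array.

[3,7,9,10,11,12,15,22,24,27]

Per-enzyme occurrences:
  VbrV (CACGGTG, off=5): starts [37] → cuts [42]
  XjeX (ACGACAC, off=4): starts [18, 27, 65, 77, 92, 102, 109, 133] → cuts [22, 31, 69, 81, 96, 106, 113, 137]

All cut coordinates (distinct, sorted): [22, 31, 42, 69, 81, 96, 106, 113, 137]

Fragments:
  [0,22): 22 bp
  [22,31): 9 bp
  [31,42): 11 bp
  [42,69): 27 bp
  [69,81): 12 bp
  [81,96): 15 bp
  [96,106): 10 bp
  [106,113): 7 bp
  [113,137): 24 bp
  [137,140): 3 bp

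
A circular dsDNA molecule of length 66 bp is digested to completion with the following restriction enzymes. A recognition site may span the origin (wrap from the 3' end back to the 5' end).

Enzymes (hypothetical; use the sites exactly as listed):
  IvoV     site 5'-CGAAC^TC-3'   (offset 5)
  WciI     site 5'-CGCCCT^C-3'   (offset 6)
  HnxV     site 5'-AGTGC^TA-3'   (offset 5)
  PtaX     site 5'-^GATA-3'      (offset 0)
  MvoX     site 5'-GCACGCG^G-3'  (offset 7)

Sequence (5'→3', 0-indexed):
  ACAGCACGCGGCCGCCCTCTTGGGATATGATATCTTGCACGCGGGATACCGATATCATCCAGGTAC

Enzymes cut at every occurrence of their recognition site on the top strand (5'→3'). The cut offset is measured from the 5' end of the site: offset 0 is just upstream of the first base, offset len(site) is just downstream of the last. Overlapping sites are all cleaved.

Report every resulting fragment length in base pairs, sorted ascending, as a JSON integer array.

Site scan:
  IvoV (CGAACTC, off=5): no sites
  WciI CGCCCTC/6: at [12] ⇒ [18]
  HnxV (AGTGCTA, off=5): no sites
  PtaX GATA/0: at [23, 28, 44, 50] ⇒ [23, 28, 44, 50]
  MvoX GCACGCGG/7: at [3, 36] ⇒ [10, 43]

All cut coordinates (distinct, sorted): [10, 18, 23, 28, 43, 44, 50]

Fragment lengths:
  10→18: 8 bp
  18→23: 5 bp
  23→28: 5 bp
  28→43: 15 bp
  43→44: 1 bp
  44→50: 6 bp
  50→10 (wrap): 66-50+10 = 26 bp

[1,5,5,6,8,15,26]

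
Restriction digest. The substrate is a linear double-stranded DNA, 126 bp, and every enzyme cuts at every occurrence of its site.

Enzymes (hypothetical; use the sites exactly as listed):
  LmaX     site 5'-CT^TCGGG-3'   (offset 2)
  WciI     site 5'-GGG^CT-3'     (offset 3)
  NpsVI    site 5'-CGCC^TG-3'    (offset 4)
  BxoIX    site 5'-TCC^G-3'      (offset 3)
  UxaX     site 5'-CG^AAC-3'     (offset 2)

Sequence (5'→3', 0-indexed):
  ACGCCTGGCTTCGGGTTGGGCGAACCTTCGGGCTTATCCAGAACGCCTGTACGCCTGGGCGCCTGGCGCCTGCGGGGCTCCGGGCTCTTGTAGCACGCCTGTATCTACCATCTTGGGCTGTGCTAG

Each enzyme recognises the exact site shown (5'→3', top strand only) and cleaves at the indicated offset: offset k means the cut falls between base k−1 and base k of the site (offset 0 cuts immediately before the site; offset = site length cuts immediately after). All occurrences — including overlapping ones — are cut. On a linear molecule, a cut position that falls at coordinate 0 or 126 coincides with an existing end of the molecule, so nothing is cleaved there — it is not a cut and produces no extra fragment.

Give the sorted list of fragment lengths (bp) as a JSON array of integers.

[3,4,5,5,5,5,7,7,8,8,9,12,15,15,18]

Per-enzyme occurrences:
  LmaX (CTTCGGG, off=2): starts [8, 25] → cuts [10, 27]
  WciI (GGGCT, off=3): starts [29, 74, 81, 114] → cuts [32, 77, 84, 117]
  NpsVI (CGCCTG, off=4): starts [1, 43, 51, 59, 66, 95] → cuts [5, 47, 55, 63, 70, 99]
  BxoIX (TCCG, off=3): starts [78] → cuts [81]
  UxaX (CGAAC, off=2): starts [20] → cuts [22]

Pooled cuts: [5, 10, 22, 27, 32, 47, 55, 63, 70, 77, 81, 84, 99, 117]

Fragment lengths:
  [0,5): 5 bp
  [5,10): 5 bp
  [10,22): 12 bp
  [22,27): 5 bp
  [27,32): 5 bp
  [32,47): 15 bp
  [47,55): 8 bp
  [55,63): 8 bp
  [63,70): 7 bp
  [70,77): 7 bp
  [77,81): 4 bp
  [81,84): 3 bp
  [84,99): 15 bp
  [99,117): 18 bp
  [117,126): 9 bp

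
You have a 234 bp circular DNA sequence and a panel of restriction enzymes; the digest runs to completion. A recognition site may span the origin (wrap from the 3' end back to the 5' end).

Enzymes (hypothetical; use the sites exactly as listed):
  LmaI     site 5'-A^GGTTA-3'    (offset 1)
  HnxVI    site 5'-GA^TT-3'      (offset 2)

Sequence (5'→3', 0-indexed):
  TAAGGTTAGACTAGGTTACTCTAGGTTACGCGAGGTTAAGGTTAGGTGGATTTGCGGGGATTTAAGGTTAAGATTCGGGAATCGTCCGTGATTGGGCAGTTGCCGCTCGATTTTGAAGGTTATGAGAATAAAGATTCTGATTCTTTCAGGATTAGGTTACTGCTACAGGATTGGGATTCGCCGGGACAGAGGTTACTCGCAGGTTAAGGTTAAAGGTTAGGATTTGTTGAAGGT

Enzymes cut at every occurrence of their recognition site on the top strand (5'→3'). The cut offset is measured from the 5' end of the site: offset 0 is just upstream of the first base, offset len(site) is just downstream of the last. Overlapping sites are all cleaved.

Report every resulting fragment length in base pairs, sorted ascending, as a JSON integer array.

[3,5,6,6,6,6,6,7,7,8,8,9,10,10,10,10,11,11,11,14,16,17,18,19]

Per-enzyme occurrences:
  LmaI (AGGTTA, off=1): starts [2, 12, 22, 32, 38, 64, 116, 153, 189, 200, 206, 213, 230] → cuts [3, 13, 23, 33, 39, 65, 117, 154, 190, 201, 207, 214, 231]
  HnxVI (GATT, off=2): starts [48, 58, 71, 89, 108, 132, 138, 149, 168, 174, 220] → cuts [50, 60, 73, 91, 110, 134, 140, 151, 170, 176, 222]

Pooled cuts: [3, 13, 23, 33, 39, 50, 60, 65, 73, 91, 110, 117, 134, 140, 151, 154, 170, 176, 190, 201, 207, 214, 222, 231]

Fragment lengths:
  3→13: 10 bp
  13→23: 10 bp
  23→33: 10 bp
  33→39: 6 bp
  39→50: 11 bp
  50→60: 10 bp
  60→65: 5 bp
  65→73: 8 bp
  73→91: 18 bp
  91→110: 19 bp
  110→117: 7 bp
  117→134: 17 bp
  134→140: 6 bp
  140→151: 11 bp
  151→154: 3 bp
  154→170: 16 bp
  170→176: 6 bp
  176→190: 14 bp
  190→201: 11 bp
  201→207: 6 bp
  207→214: 7 bp
  214→222: 8 bp
  222→231: 9 bp
  231→3 (wrap): 234-231+3 = 6 bp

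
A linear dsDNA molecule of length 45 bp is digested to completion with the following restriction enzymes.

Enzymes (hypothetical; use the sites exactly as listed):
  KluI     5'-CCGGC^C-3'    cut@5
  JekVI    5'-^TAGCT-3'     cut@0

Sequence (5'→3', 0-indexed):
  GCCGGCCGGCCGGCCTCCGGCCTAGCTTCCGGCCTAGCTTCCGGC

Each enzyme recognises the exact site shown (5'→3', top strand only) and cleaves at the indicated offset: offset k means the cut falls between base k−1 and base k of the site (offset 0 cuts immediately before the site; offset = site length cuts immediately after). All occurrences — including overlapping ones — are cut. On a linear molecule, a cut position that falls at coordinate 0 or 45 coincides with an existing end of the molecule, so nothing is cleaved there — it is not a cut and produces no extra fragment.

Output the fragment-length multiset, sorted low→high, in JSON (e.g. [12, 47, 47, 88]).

Per-enzyme occurrences:
  KluI CCGGCC/5: at [1, 5, 9, 16, 28] ⇒ [6, 10, 14, 21, 33]
  JekVI TAGCT/0: at [22, 34] ⇒ [22, 34]

Pooled cuts: [6, 10, 14, 21, 22, 33, 34]

Fragment lengths:
  [0,6): 6 bp
  [6,10): 4 bp
  [10,14): 4 bp
  [14,21): 7 bp
  [21,22): 1 bp
  [22,33): 11 bp
  [33,34): 1 bp
  [34,45): 11 bp

[1,1,4,4,6,7,11,11]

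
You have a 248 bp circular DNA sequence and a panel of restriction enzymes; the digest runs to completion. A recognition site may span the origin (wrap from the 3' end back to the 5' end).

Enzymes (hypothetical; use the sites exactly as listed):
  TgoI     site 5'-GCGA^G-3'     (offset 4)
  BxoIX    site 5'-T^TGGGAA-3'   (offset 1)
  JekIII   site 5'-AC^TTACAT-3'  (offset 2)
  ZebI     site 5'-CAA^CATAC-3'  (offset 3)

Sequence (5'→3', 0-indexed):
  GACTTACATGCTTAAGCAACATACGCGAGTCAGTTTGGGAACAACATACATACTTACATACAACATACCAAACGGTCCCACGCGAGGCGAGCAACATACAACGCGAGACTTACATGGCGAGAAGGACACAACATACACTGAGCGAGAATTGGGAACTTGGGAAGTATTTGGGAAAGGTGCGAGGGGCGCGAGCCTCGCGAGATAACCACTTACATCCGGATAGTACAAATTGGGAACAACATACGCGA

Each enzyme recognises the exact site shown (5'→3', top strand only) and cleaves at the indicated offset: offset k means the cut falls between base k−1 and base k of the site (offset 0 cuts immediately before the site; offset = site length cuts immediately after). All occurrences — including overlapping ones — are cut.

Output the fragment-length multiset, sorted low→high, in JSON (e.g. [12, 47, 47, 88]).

Per-enzyme occurrences:
  TgoI GCGAG/4: at [24, 81, 86, 102, 116, 141, 178, 187, 196, 244] ⇒ [0, 28, 85, 90, 106, 120, 145, 182, 191, 200]
  BxoIX TTGGGAA/1: at [34, 148, 156, 167, 229] ⇒ [35, 149, 157, 168, 230]
  JekIII ACTTACAT/2: at [1, 51, 107, 207] ⇒ [3, 53, 109, 209]
  ZebI CAACATAC/3: at [16, 41, 60, 91, 128, 236] ⇒ [19, 44, 63, 94, 131, 239]

All cut coordinates (distinct, sorted): [0, 3, 19, 28, 35, 44, 53, 63, 85, 90, 94, 106, 109, 120, 131, 145, 149, 157, 168, 182, 191, 200, 209, 230, 239]

Fragment lengths:
  0→3: 3 bp
  3→19: 16 bp
  19→28: 9 bp
  28→35: 7 bp
  35→44: 9 bp
  44→53: 9 bp
  53→63: 10 bp
  63→85: 22 bp
  85→90: 5 bp
  90→94: 4 bp
  94→106: 12 bp
  106→109: 3 bp
  109→120: 11 bp
  120→131: 11 bp
  131→145: 14 bp
  145→149: 4 bp
  149→157: 8 bp
  157→168: 11 bp
  168→182: 14 bp
  182→191: 9 bp
  191→200: 9 bp
  200→209: 9 bp
  209→230: 21 bp
  230→239: 9 bp
  239→0 (wrap): 248-239+0 = 9 bp

[3,3,4,4,5,7,8,9,9,9,9,9,9,9,9,10,11,11,11,12,14,14,16,21,22]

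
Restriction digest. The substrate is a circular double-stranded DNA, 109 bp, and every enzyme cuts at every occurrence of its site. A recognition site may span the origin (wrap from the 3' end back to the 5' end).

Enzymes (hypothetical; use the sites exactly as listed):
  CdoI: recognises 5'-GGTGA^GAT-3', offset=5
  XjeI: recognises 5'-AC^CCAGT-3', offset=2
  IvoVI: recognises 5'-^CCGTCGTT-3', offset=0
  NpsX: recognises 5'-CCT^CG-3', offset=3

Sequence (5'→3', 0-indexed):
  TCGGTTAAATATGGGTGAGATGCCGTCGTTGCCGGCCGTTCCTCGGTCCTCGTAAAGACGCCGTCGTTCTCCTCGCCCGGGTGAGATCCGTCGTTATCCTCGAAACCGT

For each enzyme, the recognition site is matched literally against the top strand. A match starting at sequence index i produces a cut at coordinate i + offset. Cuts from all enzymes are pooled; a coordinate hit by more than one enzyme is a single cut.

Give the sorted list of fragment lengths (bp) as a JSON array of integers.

Site scan:
  CdoI GGTGAGAT/5: at [13, 79] ⇒ [18, 84]
  XjeI (ACCCAGT, off=2): no sites
  IvoVI CCGTCGTT/0: at [22, 60, 87] ⇒ [22, 60, 87]
  NpsX CCTCG/3: at [40, 47, 70, 97] ⇒ [43, 50, 73, 100]

All cut coordinates (distinct, sorted): [18, 22, 43, 50, 60, 73, 84, 87, 100]

Fragments:
  18→22: 4 bp
  22→43: 21 bp
  43→50: 7 bp
  50→60: 10 bp
  60→73: 13 bp
  73→84: 11 bp
  84→87: 3 bp
  87→100: 13 bp
  100→18 (wrap): 109-100+18 = 27 bp

[3,4,7,10,11,13,13,21,27]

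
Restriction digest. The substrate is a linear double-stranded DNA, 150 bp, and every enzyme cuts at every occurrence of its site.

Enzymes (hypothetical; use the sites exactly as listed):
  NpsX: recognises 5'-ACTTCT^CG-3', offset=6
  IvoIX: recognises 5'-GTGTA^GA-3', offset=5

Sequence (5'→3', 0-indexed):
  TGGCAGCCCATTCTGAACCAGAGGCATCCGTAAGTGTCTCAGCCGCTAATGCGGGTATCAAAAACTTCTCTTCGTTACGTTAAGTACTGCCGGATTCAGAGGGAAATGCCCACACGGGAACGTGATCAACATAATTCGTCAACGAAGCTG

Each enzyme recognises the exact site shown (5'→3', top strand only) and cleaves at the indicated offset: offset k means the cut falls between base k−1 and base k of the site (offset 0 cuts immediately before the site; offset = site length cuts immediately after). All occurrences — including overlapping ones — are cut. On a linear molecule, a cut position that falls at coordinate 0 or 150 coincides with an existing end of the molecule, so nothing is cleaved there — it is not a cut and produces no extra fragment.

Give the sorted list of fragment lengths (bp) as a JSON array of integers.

Scan for sites:
  NpsX (ACTTCTCG, off=6): no sites
  IvoIX (GTGTAGA, off=5): no sites

Pooled cuts: ∅

Fragment lengths:
  no cuts → one linear fragment of 150 bp

[150]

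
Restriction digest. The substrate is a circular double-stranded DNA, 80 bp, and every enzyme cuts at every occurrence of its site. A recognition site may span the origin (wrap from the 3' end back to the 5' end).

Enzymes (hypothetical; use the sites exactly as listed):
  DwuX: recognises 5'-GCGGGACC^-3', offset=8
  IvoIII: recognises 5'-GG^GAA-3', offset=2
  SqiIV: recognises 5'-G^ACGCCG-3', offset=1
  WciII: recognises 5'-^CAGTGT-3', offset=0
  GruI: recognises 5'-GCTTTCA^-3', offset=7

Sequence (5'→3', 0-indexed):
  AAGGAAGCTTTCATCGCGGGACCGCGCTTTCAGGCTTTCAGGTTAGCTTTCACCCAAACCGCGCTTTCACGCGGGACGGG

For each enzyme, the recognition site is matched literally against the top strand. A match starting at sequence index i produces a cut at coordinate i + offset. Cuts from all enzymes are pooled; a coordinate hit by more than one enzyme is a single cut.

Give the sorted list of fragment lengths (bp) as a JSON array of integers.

Scan for sites:
  DwuX GCGGGACC/8: at [15] ⇒ [23]
  IvoIII GGGAA/2: at [77] ⇒ [79]
  SqiIV (GACGCCG, off=1): no sites
  WciII (CAGTGT, off=0): no sites
  GruI GCTTTCA/7: at [6, 25, 33, 45, 62] ⇒ [13, 32, 40, 52, 69]

Pooled cuts: [13, 23, 32, 40, 52, 69, 79]

Fragment lengths:
  13→23: 10 bp
  23→32: 9 bp
  32→40: 8 bp
  40→52: 12 bp
  52→69: 17 bp
  69→79: 10 bp
  79→13 (wrap): 80-79+13 = 14 bp

[8,9,10,10,12,14,17]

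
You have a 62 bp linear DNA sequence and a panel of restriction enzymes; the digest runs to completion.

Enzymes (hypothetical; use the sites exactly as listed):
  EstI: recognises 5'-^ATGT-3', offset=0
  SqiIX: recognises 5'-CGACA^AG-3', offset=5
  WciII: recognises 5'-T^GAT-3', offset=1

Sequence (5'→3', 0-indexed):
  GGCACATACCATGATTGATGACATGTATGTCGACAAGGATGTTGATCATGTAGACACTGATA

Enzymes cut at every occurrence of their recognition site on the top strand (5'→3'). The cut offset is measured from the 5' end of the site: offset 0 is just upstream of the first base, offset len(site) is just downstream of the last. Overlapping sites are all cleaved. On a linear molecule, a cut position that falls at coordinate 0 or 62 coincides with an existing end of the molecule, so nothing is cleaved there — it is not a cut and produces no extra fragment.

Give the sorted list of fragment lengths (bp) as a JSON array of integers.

[3,4,4,4,4,5,6,9,11,12]

Per-enzyme occurrences:
  EstI ATGT/0: at [22, 26, 38, 47] ⇒ [22, 26, 38, 47]
  SqiIX CGACAAG/5: at [30] ⇒ [35]
  WciII TGAT/1: at [11, 15, 42, 57] ⇒ [12, 16, 43, 58]

All cut coordinates (distinct, sorted): [12, 16, 22, 26, 35, 38, 43, 47, 58]

Fragment lengths:
  [0,12): 12 bp
  [12,16): 4 bp
  [16,22): 6 bp
  [22,26): 4 bp
  [26,35): 9 bp
  [35,38): 3 bp
  [38,43): 5 bp
  [43,47): 4 bp
  [47,58): 11 bp
  [58,62): 4 bp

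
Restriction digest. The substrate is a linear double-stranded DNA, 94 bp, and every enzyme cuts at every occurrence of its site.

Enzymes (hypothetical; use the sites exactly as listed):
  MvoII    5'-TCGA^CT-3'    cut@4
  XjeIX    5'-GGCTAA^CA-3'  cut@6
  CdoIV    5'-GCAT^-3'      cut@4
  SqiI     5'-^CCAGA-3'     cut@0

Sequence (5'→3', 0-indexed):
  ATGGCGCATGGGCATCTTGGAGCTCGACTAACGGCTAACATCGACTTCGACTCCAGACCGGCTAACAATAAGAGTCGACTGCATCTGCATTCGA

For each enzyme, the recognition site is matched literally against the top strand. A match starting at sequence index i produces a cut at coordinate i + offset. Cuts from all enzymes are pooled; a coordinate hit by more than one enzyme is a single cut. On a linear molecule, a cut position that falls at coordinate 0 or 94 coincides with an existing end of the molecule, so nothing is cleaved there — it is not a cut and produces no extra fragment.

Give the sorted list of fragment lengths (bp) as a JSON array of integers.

[2,4,6,6,6,6,6,9,11,12,13,13]

Per-enzyme occurrences:
  MvoII TCGACT/4: at [23, 40, 46, 74] ⇒ [27, 44, 50, 78]
  XjeIX GGCTAACA/6: at [32, 59] ⇒ [38, 65]
  CdoIV GCAT/4: at [5, 11, 80, 86] ⇒ [9, 15, 84, 90]
  SqiI CCAGA/0: at [52] ⇒ [52]

Pooled cuts: [9, 15, 27, 38, 44, 50, 52, 65, 78, 84, 90]

Fragments:
  [0,9): 9 bp
  [9,15): 6 bp
  [15,27): 12 bp
  [27,38): 11 bp
  [38,44): 6 bp
  [44,50): 6 bp
  [50,52): 2 bp
  [52,65): 13 bp
  [65,78): 13 bp
  [78,84): 6 bp
  [84,90): 6 bp
  [90,94): 4 bp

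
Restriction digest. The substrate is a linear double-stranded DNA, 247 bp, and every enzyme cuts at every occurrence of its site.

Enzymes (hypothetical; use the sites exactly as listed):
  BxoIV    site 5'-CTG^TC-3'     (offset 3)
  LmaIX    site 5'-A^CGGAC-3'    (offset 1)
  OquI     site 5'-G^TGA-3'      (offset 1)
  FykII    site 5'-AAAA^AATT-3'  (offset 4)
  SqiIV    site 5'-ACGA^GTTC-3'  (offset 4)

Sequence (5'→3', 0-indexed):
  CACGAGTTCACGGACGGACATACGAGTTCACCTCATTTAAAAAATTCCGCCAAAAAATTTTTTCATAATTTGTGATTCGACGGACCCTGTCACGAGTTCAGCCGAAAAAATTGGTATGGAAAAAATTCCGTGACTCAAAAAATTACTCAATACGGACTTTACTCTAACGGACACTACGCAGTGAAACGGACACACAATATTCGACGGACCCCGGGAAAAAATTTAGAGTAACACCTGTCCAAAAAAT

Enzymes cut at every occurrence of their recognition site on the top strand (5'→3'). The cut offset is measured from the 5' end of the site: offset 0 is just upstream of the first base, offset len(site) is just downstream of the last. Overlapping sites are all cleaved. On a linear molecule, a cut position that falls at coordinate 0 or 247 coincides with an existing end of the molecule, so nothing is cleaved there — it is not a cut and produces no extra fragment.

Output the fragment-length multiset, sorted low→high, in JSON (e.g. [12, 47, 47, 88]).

Per-enzyme occurrences:
  BxoIV (CTGTC, off=3): starts [86, 234] → cuts [89, 237]
  LmaIX (ACGGAC, off=1): starts [9, 13, 79, 151, 166, 185, 203] → cuts [10, 14, 80, 152, 167, 186, 204]
  OquI (GTGA, off=1): starts [71, 129, 180] → cuts [72, 130, 181]
  FykII (AAAAAATT, off=4): starts [38, 51, 104, 119, 136, 215] → cuts [42, 55, 108, 123, 140, 219]
  SqiIV (ACGAGTTC, off=4): starts [1, 21, 91] → cuts [5, 25, 95]

All cut coordinates (distinct, sorted): [5, 10, 14, 25, 42, 55, 72, 80, 89, 95, 108, 123, 130, 140, 152, 167, 181, 186, 204, 219, 237]

Fragment lengths:
  [0,5): 5 bp
  [5,10): 5 bp
  [10,14): 4 bp
  [14,25): 11 bp
  [25,42): 17 bp
  [42,55): 13 bp
  [55,72): 17 bp
  [72,80): 8 bp
  [80,89): 9 bp
  [89,95): 6 bp
  [95,108): 13 bp
  [108,123): 15 bp
  [123,130): 7 bp
  [130,140): 10 bp
  [140,152): 12 bp
  [152,167): 15 bp
  [167,181): 14 bp
  [181,186): 5 bp
  [186,204): 18 bp
  [204,219): 15 bp
  [219,237): 18 bp
  [237,247): 10 bp

[4,5,5,5,6,7,8,9,10,10,11,12,13,13,14,15,15,15,17,17,18,18]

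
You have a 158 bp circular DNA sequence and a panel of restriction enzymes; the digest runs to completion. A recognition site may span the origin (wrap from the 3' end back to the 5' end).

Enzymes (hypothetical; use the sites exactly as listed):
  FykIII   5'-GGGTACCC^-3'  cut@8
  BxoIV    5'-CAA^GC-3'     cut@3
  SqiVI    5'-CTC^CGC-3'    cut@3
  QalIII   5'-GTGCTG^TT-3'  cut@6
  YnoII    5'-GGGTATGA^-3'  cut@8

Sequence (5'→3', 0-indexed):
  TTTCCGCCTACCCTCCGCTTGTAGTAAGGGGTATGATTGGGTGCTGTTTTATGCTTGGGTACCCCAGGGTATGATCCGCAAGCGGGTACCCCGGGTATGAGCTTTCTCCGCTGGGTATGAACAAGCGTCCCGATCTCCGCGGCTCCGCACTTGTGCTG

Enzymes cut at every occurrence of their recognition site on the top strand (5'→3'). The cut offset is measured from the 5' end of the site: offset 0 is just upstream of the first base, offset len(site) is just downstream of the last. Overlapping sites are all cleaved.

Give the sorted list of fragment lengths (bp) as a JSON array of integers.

Per-enzyme occurrences:
  FykIII GGGTACCC/8: at [56, 83] ⇒ [64, 91]
  BxoIV CAAGC/3: at [78, 121] ⇒ [81, 124]
  SqiVI CTCCGC/3: at [12, 105, 134, 142] ⇒ [15, 108, 137, 145]
  QalIII GTGCTGTT/6: at [40, 152] ⇒ [0, 46]
  YnoII GGGTATGA/8: at [28, 66, 92, 112] ⇒ [36, 74, 100, 120]

All cut coordinates (distinct, sorted): [0, 15, 36, 46, 64, 74, 81, 91, 100, 108, 120, 124, 137, 145]

Fragment lengths:
  0→15: 15 bp
  15→36: 21 bp
  36→46: 10 bp
  46→64: 18 bp
  64→74: 10 bp
  74→81: 7 bp
  81→91: 10 bp
  91→100: 9 bp
  100→108: 8 bp
  108→120: 12 bp
  120→124: 4 bp
  124→137: 13 bp
  137→145: 8 bp
  145→0 (wrap): 158-145+0 = 13 bp

[4,7,8,8,9,10,10,10,12,13,13,15,18,21]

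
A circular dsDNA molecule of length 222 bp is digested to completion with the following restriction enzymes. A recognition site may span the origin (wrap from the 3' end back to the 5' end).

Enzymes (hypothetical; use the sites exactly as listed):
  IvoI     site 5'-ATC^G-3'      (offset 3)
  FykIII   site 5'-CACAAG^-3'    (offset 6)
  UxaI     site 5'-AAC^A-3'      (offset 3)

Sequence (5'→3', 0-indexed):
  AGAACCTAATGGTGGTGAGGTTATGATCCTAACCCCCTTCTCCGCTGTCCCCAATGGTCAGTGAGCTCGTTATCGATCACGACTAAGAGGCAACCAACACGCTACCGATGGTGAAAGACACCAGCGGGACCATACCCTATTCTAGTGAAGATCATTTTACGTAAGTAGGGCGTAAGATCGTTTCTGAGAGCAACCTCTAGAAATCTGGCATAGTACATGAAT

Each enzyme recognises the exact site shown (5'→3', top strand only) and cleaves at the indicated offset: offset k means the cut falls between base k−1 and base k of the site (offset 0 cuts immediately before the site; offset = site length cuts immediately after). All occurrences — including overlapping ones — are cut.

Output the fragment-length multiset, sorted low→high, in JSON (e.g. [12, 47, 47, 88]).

Per-enzyme occurrences:
  IvoI (ATCG, off=3): starts [71, 176] → cuts [74, 179]
  FykIII (CACAAG, off=6): no sites
  UxaI (AACA, off=3): starts [95] → cuts [98]

All cut coordinates (distinct, sorted): [74, 98, 179]

Fragment lengths:
  74→98: 24 bp
  98→179: 81 bp
  179→74 (wrap): 222-179+74 = 117 bp

[24,81,117]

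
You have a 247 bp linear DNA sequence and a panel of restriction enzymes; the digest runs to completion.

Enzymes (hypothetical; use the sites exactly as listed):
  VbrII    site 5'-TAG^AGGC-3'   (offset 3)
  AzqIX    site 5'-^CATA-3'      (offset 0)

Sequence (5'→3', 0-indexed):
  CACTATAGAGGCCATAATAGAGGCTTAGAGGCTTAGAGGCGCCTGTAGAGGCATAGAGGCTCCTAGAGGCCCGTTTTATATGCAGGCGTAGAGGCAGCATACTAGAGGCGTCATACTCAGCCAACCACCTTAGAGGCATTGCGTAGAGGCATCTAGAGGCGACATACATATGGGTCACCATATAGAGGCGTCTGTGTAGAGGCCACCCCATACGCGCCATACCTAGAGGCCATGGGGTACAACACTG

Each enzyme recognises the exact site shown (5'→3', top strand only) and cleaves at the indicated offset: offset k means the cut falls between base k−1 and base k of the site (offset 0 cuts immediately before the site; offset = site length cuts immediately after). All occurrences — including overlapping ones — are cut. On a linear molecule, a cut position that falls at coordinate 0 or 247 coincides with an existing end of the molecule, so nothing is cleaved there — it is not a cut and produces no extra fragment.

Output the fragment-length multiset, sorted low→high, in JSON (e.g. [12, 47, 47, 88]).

Per-enzyme occurrences:
  VbrII (TAGAGGC, off=3): starts [5, 17, 25, 33, 45, 53, 63, 88, 102, 130, 143, 153, 182, 196, 223] → cuts [8, 20, 28, 36, 48, 56, 66, 91, 105, 133, 146, 156, 185, 199, 226]
  AzqIX (CATA, off=0): starts [12, 51, 97, 111, 162, 166, 178, 208, 217] → cuts [12, 51, 97, 111, 162, 166, 178, 208, 217]

All cut coordinates (distinct, sorted): [8, 12, 20, 28, 36, 48, 51, 56, 66, 91, 97, 105, 111, 133, 146, 156, 162, 166, 178, 185, 199, 208, 217, 226]

Fragments:
  [0,8): 8 bp
  [8,12): 4 bp
  [12,20): 8 bp
  [20,28): 8 bp
  [28,36): 8 bp
  [36,48): 12 bp
  [48,51): 3 bp
  [51,56): 5 bp
  [56,66): 10 bp
  [66,91): 25 bp
  [91,97): 6 bp
  [97,105): 8 bp
  [105,111): 6 bp
  [111,133): 22 bp
  [133,146): 13 bp
  [146,156): 10 bp
  [156,162): 6 bp
  [162,166): 4 bp
  [166,178): 12 bp
  [178,185): 7 bp
  [185,199): 14 bp
  [199,208): 9 bp
  [208,217): 9 bp
  [217,226): 9 bp
  [226,247): 21 bp

[3,4,4,5,6,6,6,7,8,8,8,8,8,9,9,9,10,10,12,12,13,14,21,22,25]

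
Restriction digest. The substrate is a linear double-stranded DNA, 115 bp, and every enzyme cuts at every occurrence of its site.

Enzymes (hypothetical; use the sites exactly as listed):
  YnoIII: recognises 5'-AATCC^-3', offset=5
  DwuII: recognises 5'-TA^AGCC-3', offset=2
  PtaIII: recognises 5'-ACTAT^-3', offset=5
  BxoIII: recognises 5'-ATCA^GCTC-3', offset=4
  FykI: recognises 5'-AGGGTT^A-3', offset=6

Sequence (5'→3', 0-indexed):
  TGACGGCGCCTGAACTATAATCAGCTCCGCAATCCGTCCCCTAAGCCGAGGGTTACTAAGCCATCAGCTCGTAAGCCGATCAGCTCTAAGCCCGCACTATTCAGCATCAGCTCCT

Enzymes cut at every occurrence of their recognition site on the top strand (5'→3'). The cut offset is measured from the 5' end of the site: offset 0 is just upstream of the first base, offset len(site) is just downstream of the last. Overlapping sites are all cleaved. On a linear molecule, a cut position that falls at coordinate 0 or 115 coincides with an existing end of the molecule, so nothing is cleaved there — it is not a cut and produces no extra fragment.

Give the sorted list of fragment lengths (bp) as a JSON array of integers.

Site scan:
  YnoIII AATCC/5: at [30] ⇒ [35]
  DwuII TAAGCC/2: at [41, 56, 71, 86] ⇒ [43, 58, 73, 88]
  PtaIII ACTAT/5: at [13, 95] ⇒ [18, 100]
  BxoIII ATCAGCTC/4: at [19, 62, 78, 105] ⇒ [23, 66, 82, 109]
  FykI AGGGTTA/6: at [48] ⇒ [54]

All cut coordinates (distinct, sorted): [18, 23, 35, 43, 54, 58, 66, 73, 82, 88, 100, 109]

Fragments:
  [0,18): 18 bp
  [18,23): 5 bp
  [23,35): 12 bp
  [35,43): 8 bp
  [43,54): 11 bp
  [54,58): 4 bp
  [58,66): 8 bp
  [66,73): 7 bp
  [73,82): 9 bp
  [82,88): 6 bp
  [88,100): 12 bp
  [100,109): 9 bp
  [109,115): 6 bp

[4,5,6,6,7,8,8,9,9,11,12,12,18]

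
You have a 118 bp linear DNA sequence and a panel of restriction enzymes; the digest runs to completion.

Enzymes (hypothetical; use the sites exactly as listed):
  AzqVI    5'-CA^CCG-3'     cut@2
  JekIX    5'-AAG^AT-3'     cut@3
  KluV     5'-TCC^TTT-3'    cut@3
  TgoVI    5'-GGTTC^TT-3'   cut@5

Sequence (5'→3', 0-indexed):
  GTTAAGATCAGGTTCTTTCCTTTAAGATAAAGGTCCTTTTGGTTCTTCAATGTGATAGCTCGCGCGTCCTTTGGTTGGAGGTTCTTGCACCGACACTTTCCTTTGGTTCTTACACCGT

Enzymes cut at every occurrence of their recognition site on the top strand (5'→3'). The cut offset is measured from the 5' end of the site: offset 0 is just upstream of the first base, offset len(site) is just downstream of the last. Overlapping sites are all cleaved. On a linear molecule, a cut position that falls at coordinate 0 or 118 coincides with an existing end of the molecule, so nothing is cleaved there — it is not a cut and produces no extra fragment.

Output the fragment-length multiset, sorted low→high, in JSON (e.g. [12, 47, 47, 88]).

[4,5,5,5,6,6,8,9,9,10,12,15,24]

Scan for sites:
  AzqVI CACCG/2: at [87, 112] ⇒ [89, 114]
  JekIX AAGAT/3: at [3, 23] ⇒ [6, 26]
  KluV TCCTTT/3: at [17, 33, 66, 98] ⇒ [20, 36, 69, 101]
  TgoVI GGTTCTT/5: at [10, 40, 79, 104] ⇒ [15, 45, 84, 109]

Pooled cuts: [6, 15, 20, 26, 36, 45, 69, 84, 89, 101, 109, 114]

Fragment lengths:
  [0,6): 6 bp
  [6,15): 9 bp
  [15,20): 5 bp
  [20,26): 6 bp
  [26,36): 10 bp
  [36,45): 9 bp
  [45,69): 24 bp
  [69,84): 15 bp
  [84,89): 5 bp
  [89,101): 12 bp
  [101,109): 8 bp
  [109,114): 5 bp
  [114,118): 4 bp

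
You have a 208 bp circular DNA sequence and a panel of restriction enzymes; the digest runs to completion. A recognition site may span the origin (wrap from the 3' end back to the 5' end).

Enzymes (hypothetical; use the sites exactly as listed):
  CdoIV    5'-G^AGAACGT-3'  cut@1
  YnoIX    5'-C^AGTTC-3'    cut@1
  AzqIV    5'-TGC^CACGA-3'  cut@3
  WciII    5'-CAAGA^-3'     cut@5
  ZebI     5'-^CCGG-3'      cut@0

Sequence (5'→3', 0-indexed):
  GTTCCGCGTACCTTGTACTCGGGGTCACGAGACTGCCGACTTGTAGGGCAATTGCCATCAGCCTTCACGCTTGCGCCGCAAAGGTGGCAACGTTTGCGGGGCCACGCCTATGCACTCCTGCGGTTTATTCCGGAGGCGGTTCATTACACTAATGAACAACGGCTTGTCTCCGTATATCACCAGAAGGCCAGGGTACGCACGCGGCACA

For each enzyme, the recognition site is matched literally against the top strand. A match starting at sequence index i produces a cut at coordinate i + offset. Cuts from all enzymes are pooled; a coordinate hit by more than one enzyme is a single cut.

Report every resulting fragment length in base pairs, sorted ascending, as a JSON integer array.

[78,130]

Scan for sites:
  CdoIV (GAGAACGT, off=1): no sites
  YnoIX CAGTTC/1: at [206] ⇒ [207]
  AzqIV (TGCCACGA, off=3): no sites
  WciII (CAAGA, off=5): no sites
  ZebI CCGG/0: at [129] ⇒ [129]

Pooled cuts: [129, 207]

Fragment lengths:
  129→207: 78 bp
  207→129 (wrap): 208-207+129 = 130 bp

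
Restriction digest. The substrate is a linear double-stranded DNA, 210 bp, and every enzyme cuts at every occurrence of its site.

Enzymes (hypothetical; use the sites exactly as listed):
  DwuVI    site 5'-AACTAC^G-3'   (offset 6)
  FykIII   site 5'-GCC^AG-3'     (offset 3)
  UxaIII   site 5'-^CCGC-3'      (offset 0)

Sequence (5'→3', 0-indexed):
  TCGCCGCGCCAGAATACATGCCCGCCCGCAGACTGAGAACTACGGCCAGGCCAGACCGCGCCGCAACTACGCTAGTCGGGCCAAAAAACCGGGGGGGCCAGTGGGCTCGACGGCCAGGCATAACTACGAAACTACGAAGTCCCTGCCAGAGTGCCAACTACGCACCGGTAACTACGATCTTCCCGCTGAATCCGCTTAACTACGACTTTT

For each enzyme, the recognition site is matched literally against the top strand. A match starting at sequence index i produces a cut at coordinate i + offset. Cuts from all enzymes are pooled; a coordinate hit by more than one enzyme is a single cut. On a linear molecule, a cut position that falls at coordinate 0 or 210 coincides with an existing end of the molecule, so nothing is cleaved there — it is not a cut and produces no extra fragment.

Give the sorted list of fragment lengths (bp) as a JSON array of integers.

[3,3,4,4,5,5,7,7,7,8,9,10,11,12,12,12,14,14,16,18,29]

Per-enzyme occurrences:
  DwuVI (AACTACG, off=6): starts [37, 64, 121, 129, 155, 169, 197] → cuts [43, 70, 127, 135, 161, 175, 203]
  FykIII (GCCAG, off=3): starts [7, 44, 49, 96, 112, 144] → cuts [10, 47, 52, 99, 115, 147]
  UxaIII (CCGC, off=0): starts [3, 21, 25, 55, 60, 182, 191] → cuts [3, 21, 25, 55, 60, 182, 191]

All cut coordinates (distinct, sorted): [3, 10, 21, 25, 43, 47, 52, 55, 60, 70, 99, 115, 127, 135, 147, 161, 175, 182, 191, 203]

Fragment lengths:
  [0,3): 3 bp
  [3,10): 7 bp
  [10,21): 11 bp
  [21,25): 4 bp
  [25,43): 18 bp
  [43,47): 4 bp
  [47,52): 5 bp
  [52,55): 3 bp
  [55,60): 5 bp
  [60,70): 10 bp
  [70,99): 29 bp
  [99,115): 16 bp
  [115,127): 12 bp
  [127,135): 8 bp
  [135,147): 12 bp
  [147,161): 14 bp
  [161,175): 14 bp
  [175,182): 7 bp
  [182,191): 9 bp
  [191,203): 12 bp
  [203,210): 7 bp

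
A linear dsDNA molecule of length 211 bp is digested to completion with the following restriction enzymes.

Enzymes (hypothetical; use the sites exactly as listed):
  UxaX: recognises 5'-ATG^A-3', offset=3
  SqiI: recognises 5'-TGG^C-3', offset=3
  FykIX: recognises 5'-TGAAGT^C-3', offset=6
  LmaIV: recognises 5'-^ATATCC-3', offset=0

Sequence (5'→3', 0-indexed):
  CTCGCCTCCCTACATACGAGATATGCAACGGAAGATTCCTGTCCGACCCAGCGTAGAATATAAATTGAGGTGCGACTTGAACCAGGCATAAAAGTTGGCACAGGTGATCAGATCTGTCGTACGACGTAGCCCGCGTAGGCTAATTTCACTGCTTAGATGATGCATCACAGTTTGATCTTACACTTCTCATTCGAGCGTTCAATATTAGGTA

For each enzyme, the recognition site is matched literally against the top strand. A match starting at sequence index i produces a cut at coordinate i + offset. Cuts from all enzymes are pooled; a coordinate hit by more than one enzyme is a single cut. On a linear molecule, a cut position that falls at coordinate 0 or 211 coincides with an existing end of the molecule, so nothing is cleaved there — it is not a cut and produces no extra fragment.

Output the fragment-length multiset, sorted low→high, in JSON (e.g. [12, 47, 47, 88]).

[52,61,98]

Site scan:
  UxaX ATGA/3: at [156] ⇒ [159]
  SqiI TGGC/3: at [95] ⇒ [98]
  FykIX (TGAAGTC, off=6): no sites
  LmaIV (ATATCC, off=0): no sites

Pooled cuts: [98, 159]

Fragment lengths:
  [0,98): 98 bp
  [98,159): 61 bp
  [159,211): 52 bp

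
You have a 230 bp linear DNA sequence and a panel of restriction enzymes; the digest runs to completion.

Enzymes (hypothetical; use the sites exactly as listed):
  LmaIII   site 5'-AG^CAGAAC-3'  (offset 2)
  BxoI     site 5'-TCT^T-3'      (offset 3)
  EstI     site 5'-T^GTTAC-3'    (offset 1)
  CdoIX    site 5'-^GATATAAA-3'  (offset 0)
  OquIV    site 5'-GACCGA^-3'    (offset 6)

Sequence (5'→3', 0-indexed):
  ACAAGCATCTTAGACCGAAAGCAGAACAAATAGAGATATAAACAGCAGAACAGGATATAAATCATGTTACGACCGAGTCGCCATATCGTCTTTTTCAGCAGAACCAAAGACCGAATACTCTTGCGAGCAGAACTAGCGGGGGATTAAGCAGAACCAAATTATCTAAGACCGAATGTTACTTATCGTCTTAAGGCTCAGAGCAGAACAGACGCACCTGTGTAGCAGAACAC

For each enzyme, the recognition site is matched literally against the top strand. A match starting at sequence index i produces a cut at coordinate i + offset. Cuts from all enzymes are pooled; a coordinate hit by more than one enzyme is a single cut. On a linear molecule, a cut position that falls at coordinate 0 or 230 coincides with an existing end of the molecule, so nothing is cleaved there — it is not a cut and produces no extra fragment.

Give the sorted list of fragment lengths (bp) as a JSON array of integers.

[2,3,6,7,7,8,8,8,10,11,11,12,12,13,14,15,16,21,22,24]

Scan for sites:
  LmaIII (AGCAGAAC, off=2): starts [19, 43, 96, 125, 146, 198, 220] → cuts [21, 45, 98, 127, 148, 200, 222]
  BxoI (TCTT, off=3): starts [7, 88, 118, 185] → cuts [10, 91, 121, 188]
  EstI (TGTTAC, off=1): starts [64, 173] → cuts [65, 174]
  CdoIX (GATATAAA, off=0): starts [34, 53] → cuts [34, 53]
  OquIV (GACCGA, off=6): starts [12, 70, 108, 166] → cuts [18, 76, 114, 172]

All cut coordinates (distinct, sorted): [10, 18, 21, 34, 45, 53, 65, 76, 91, 98, 114, 121, 127, 148, 172, 174, 188, 200, 222]

Fragments:
  [0,10): 10 bp
  [10,18): 8 bp
  [18,21): 3 bp
  [21,34): 13 bp
  [34,45): 11 bp
  [45,53): 8 bp
  [53,65): 12 bp
  [65,76): 11 bp
  [76,91): 15 bp
  [91,98): 7 bp
  [98,114): 16 bp
  [114,121): 7 bp
  [121,127): 6 bp
  [127,148): 21 bp
  [148,172): 24 bp
  [172,174): 2 bp
  [174,188): 14 bp
  [188,200): 12 bp
  [200,222): 22 bp
  [222,230): 8 bp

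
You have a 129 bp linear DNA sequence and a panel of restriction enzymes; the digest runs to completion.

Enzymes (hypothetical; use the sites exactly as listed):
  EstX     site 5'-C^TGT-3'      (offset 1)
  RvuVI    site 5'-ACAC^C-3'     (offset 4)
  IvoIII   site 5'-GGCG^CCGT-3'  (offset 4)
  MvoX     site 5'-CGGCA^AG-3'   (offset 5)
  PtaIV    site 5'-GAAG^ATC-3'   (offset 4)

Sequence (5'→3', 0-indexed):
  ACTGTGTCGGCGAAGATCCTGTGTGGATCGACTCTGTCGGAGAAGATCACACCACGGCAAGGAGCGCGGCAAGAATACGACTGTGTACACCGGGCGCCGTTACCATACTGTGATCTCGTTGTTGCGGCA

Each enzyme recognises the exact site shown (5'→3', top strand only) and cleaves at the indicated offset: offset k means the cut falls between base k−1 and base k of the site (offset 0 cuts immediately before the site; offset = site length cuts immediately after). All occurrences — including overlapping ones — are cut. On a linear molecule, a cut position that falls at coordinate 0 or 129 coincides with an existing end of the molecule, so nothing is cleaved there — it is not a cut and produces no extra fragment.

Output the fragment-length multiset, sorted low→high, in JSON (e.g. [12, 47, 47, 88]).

Site scan:
  EstX (CTGT, off=1): starts [1, 18, 33, 80, 107] → cuts [2, 19, 34, 81, 108]
  RvuVI (ACACC, off=4): starts [48, 86] → cuts [52, 90]
  IvoIII (GGCGCCGT, off=4): starts [92] → cuts [96]
  MvoX (CGGCAAG, off=5): starts [54, 66] → cuts [59, 71]
  PtaIV (GAAGATC, off=4): starts [11, 41] → cuts [15, 45]

All cut coordinates (distinct, sorted): [2, 15, 19, 34, 45, 52, 59, 71, 81, 90, 96, 108]

Fragment lengths:
  [0,2): 2 bp
  [2,15): 13 bp
  [15,19): 4 bp
  [19,34): 15 bp
  [34,45): 11 bp
  [45,52): 7 bp
  [52,59): 7 bp
  [59,71): 12 bp
  [71,81): 10 bp
  [81,90): 9 bp
  [90,96): 6 bp
  [96,108): 12 bp
  [108,129): 21 bp

[2,4,6,7,7,9,10,11,12,12,13,15,21]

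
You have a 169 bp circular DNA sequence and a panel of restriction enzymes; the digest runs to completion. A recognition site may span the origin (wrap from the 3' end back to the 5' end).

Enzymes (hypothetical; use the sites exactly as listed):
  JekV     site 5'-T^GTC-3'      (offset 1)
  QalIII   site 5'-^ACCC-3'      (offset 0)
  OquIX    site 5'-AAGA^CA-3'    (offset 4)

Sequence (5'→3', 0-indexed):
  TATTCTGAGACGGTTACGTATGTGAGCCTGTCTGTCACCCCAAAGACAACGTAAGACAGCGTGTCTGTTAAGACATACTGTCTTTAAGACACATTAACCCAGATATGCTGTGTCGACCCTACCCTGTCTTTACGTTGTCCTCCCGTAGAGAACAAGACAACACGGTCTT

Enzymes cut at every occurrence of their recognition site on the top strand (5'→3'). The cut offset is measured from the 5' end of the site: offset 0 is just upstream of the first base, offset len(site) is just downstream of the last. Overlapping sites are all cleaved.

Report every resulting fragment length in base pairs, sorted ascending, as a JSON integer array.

[3,4,4,5,5,6,6,7,10,10,10,11,11,15,21,41]

Per-enzyme occurrences:
  JekV TGTC/1: at [28, 32, 61, 78, 110, 124, 135] ⇒ [29, 33, 62, 79, 111, 125, 136]
  QalIII ACCC/0: at [36, 96, 115, 120] ⇒ [36, 96, 115, 120]
  OquIX AAGACA/4: at [42, 52, 69, 85, 153] ⇒ [46, 56, 73, 89, 157]

All cut coordinates (distinct, sorted): [29, 33, 36, 46, 56, 62, 73, 79, 89, 96, 111, 115, 120, 125, 136, 157]

Fragment lengths:
  29→33: 4 bp
  33→36: 3 bp
  36→46: 10 bp
  46→56: 10 bp
  56→62: 6 bp
  62→73: 11 bp
  73→79: 6 bp
  79→89: 10 bp
  89→96: 7 bp
  96→111: 15 bp
  111→115: 4 bp
  115→120: 5 bp
  120→125: 5 bp
  125→136: 11 bp
  136→157: 21 bp
  157→29 (wrap): 169-157+29 = 41 bp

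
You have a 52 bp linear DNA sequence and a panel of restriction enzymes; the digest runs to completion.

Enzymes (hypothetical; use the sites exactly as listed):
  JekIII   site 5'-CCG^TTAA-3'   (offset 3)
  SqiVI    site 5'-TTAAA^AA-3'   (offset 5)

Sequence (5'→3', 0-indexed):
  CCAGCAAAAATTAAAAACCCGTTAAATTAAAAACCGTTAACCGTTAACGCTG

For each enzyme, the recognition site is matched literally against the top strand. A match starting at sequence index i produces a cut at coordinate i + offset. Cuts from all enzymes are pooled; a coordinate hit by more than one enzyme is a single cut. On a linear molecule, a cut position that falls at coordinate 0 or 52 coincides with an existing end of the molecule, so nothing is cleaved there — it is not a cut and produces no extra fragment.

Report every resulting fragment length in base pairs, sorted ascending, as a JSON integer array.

Scan for sites:
  JekIII (CCGTTAA, off=3): starts [18, 33, 40] → cuts [21, 36, 43]
  SqiVI (TTAAAAA, off=5): starts [10, 26] → cuts [15, 31]

Pooled cuts: [15, 21, 31, 36, 43]

Fragments:
  [0,15): 15 bp
  [15,21): 6 bp
  [21,31): 10 bp
  [31,36): 5 bp
  [36,43): 7 bp
  [43,52): 9 bp

[5,6,7,9,10,15]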